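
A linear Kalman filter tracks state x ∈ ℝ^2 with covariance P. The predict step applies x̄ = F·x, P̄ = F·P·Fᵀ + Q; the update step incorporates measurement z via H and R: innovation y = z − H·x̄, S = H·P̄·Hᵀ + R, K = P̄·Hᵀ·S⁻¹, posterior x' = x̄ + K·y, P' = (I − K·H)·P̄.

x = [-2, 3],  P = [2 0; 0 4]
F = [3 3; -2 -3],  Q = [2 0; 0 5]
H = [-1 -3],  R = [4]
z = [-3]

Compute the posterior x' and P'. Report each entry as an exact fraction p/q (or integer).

x' = [-227/71, 140/71]
P' = [4184/213 -504/71; -504/71 212/71]

x̄ = F·x = [3, -5]
P̄ = F·P·Fᵀ + Q = [56 -48; -48 49]
y = z − H·x̄ = [-15]
S = H·P̄·Hᵀ + R = [213]
K = P̄·Hᵀ·S⁻¹ = [88/213; -33/71]
x' = x̄ + K·y = [-227/71, 140/71]
P' = (I − K·H)·P̄ = [4184/213 -504/71; -504/71 212/71]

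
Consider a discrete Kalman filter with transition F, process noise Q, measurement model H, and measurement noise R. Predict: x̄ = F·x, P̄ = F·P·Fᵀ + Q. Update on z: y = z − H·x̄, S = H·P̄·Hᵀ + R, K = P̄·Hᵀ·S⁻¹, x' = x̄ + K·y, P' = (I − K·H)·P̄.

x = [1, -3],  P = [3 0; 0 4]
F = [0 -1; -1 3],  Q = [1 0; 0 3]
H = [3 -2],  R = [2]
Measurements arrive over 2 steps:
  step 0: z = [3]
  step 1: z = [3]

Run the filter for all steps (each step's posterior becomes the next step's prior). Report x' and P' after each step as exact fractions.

step 0: x̄ = F·x = [3, -10]
step 0: P̄ = F·P·Fᵀ + Q = [5 -12; -12 42]
step 0: y = z − H·x̄ = [-26]
step 0: S = H·P̄·Hᵀ + R = [359]
step 0: K = P̄·Hᵀ·S⁻¹ = [39/359; -120/359]
step 0: x' = x̄ + K·y = [63/359, -470/359]
step 0: P' = (I − K·H)·P̄ = [274/359 372/359; 372/359 678/359]
step 1: x̄ = F·x = [470/359, -1473/359]
step 1: P̄ = F·P·Fᵀ + Q = [1037/359 -1662/359; -1662/359 5221/359]
step 1: y = z − H·x̄ = [-3279/359]
step 1: S = H·P̄·Hᵀ + R = [50879/359]
step 1: K = P̄·Hᵀ·S⁻¹ = [6435/50879; -15428/50879]
step 1: x' = x̄ + K·y = [7835/50879, -67845/50879]
step 1: P' = (I − K·H)·P̄ = [31622/50879 40998/50879; 40998/50879 76925/50879]

step 0: x' = [63/359, -470/359], P' = [274/359 372/359; 372/359 678/359]
step 1: x' = [7835/50879, -67845/50879], P' = [31622/50879 40998/50879; 40998/50879 76925/50879]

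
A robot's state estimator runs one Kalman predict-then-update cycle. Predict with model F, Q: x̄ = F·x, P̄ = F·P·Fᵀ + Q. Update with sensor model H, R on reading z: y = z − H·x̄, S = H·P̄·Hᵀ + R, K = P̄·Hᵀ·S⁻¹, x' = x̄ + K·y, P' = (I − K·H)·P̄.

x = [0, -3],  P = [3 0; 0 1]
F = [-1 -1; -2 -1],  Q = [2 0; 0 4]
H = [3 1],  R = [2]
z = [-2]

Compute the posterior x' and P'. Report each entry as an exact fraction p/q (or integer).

x̄ = F·x = [3, 3]
P̄ = F·P·Fᵀ + Q = [6 7; 7 17]
y = z − H·x̄ = [-14]
S = H·P̄·Hᵀ + R = [115]
K = P̄·Hᵀ·S⁻¹ = [5/23; 38/115]
x' = x̄ + K·y = [-1/23, -187/115]
P' = (I − K·H)·P̄ = [13/23 -29/23; -29/23 511/115]

x' = [-1/23, -187/115]
P' = [13/23 -29/23; -29/23 511/115]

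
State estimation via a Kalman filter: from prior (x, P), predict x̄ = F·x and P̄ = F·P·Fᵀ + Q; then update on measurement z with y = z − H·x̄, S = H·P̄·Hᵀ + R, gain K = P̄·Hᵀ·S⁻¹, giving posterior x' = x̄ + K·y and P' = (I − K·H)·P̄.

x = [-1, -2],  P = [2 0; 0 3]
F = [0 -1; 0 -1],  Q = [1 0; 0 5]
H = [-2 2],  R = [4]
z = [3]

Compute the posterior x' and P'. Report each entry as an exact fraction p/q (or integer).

x̄ = F·x = [2, 2]
P̄ = F·P·Fᵀ + Q = [4 3; 3 8]
y = z − H·x̄ = [3]
S = H·P̄·Hᵀ + R = [28]
K = P̄·Hᵀ·S⁻¹ = [-1/14; 5/14]
x' = x̄ + K·y = [25/14, 43/14]
P' = (I − K·H)·P̄ = [27/7 26/7; 26/7 31/7]

x' = [25/14, 43/14]
P' = [27/7 26/7; 26/7 31/7]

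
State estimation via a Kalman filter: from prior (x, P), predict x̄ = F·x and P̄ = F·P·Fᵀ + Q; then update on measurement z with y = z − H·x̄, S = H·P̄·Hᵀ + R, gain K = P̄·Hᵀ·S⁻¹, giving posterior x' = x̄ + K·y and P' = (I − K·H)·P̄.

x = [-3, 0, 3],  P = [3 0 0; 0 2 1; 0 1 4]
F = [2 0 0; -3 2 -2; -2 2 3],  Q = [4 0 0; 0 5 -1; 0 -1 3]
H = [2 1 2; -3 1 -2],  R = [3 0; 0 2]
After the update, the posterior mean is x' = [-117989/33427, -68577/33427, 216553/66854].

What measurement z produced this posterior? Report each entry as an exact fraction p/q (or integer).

z = [-3, 2]

x̄ = F·x = [-6, 3, 15]
P̄ = F·P·Fᵀ + Q = [16 -18 -12; -18 48 3; -12 3 71]
S = H·P̄·Hᵀ + R = [243 -194; -194 430]
K = P̄·Hᵀ·S⁻¹ = [-6224/33427 -6073/33427; 13182/33427 13410/33427; 16024/33427 -1555/66854]
x' − x̄ = [82573/33427, -168858/33427, -786257/66854] = K·y
y = (KᵀK)⁻¹·Kᵀ·(x' − x̄) = [-24, 11]
z = y + H·x̄ = [-24, 11] + [21, -9] = [-3, 2]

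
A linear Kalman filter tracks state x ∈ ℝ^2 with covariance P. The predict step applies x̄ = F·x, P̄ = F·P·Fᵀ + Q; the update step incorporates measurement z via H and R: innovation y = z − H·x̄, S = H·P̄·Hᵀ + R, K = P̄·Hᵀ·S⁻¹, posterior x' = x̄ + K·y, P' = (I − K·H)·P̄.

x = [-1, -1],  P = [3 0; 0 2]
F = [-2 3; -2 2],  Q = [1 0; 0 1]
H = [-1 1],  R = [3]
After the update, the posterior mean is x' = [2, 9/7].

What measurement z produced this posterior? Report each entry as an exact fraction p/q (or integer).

z = [-2]

x̄ = F·x = [-1, 0]
P̄ = F·P·Fᵀ + Q = [31 24; 24 21]
S = H·P̄·Hᵀ + R = [7]
K = P̄·Hᵀ·S⁻¹ = [-1; -3/7]
x' − x̄ = [3, 9/7] = K·y
y = (KᵀK)⁻¹·Kᵀ·(x' − x̄) = [-3]
z = y + H·x̄ = [-3] + [1] = [-2]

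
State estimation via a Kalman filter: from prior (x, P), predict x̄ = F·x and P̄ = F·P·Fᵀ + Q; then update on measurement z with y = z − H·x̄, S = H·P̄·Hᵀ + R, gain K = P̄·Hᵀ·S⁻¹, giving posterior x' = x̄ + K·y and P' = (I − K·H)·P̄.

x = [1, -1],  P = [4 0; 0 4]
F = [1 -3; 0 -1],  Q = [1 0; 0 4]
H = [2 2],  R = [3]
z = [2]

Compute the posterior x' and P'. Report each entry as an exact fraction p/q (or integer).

x̄ = F·x = [4, 1]
P̄ = F·P·Fᵀ + Q = [41 12; 12 8]
y = z − H·x̄ = [-8]
S = H·P̄·Hᵀ + R = [295]
K = P̄·Hᵀ·S⁻¹ = [106/295; 8/59]
x' = x̄ + K·y = [332/295, -5/59]
P' = (I − K·H)·P̄ = [859/295 -140/59; -140/59 152/59]

x' = [332/295, -5/59]
P' = [859/295 -140/59; -140/59 152/59]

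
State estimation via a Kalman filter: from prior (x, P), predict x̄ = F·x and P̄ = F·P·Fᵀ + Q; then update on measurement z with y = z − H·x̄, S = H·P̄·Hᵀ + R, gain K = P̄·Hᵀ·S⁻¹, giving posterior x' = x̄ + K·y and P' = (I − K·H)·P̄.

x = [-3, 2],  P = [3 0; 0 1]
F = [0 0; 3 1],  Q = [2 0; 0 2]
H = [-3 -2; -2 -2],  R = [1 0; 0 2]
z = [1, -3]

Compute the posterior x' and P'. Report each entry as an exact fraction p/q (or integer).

x' = [-368/323, 529/323]
P' = [362/323 -480/323; -480/323 690/323]

x̄ = F·x = [0, -7]
P̄ = F·P·Fᵀ + Q = [2 0; 0 30]
y = z − H·x̄ = [-13, -17]
S = H·P̄·Hᵀ + R = [139 132; 132 130]
K = P̄·Hᵀ·S⁻¹ = [-126/323 118/323; 60/323 -210/323]
x' = x̄ + K·y = [-368/323, 529/323]
P' = (I − K·H)·P̄ = [362/323 -480/323; -480/323 690/323]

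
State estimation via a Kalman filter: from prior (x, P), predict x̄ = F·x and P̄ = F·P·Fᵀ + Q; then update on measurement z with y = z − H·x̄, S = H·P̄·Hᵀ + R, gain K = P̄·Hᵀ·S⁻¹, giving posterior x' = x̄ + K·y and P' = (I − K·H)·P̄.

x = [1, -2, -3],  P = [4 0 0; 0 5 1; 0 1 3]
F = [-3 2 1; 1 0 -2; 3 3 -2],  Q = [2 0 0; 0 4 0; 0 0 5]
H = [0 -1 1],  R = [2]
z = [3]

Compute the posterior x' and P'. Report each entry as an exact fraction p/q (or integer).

x̄ = F·x = [-10, 7, 3]
P̄ = F·P·Fᵀ + Q = [65 -22 -13; -22 20 18; -13 18 86]
y = z − H·x̄ = [7]
S = H·P̄·Hᵀ + R = [72]
K = P̄·Hᵀ·S⁻¹ = [1/8; -1/36; 17/18]
x' = x̄ + K·y = [-73/8, 245/36, 173/18]
P' = (I − K·H)·P̄ = [511/8 -87/4 -43/2; -87/4 359/18 179/9; -43/2 179/9 196/9]

x' = [-73/8, 245/36, 173/18]
P' = [511/8 -87/4 -43/2; -87/4 359/18 179/9; -43/2 179/9 196/9]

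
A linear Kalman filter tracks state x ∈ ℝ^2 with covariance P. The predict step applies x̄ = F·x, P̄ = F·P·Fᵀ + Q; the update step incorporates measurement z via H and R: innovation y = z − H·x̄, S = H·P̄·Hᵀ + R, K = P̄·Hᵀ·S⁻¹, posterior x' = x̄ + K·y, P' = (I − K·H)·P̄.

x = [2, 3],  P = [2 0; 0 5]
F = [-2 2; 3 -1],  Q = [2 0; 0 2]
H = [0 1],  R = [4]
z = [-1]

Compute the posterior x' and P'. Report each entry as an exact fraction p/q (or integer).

x' = [146/29, -13/29]
P' = [386/29 -88/29; -88/29 100/29]

x̄ = F·x = [2, 3]
P̄ = F·P·Fᵀ + Q = [30 -22; -22 25]
y = z − H·x̄ = [-4]
S = H·P̄·Hᵀ + R = [29]
K = P̄·Hᵀ·S⁻¹ = [-22/29; 25/29]
x' = x̄ + K·y = [146/29, -13/29]
P' = (I − K·H)·P̄ = [386/29 -88/29; -88/29 100/29]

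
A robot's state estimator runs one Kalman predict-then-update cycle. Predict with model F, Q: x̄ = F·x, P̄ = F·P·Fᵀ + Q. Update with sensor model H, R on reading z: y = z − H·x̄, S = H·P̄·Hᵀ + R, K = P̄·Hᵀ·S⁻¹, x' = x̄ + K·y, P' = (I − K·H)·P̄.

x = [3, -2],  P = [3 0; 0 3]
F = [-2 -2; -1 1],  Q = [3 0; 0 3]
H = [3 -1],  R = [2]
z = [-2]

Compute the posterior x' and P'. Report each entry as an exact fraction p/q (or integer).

x̄ = F·x = [-2, -5]
P̄ = F·P·Fᵀ + Q = [27 0; 0 9]
y = z − H·x̄ = [-1]
S = H·P̄·Hᵀ + R = [254]
K = P̄·Hᵀ·S⁻¹ = [81/254; -9/254]
x' = x̄ + K·y = [-589/254, -1261/254]
P' = (I − K·H)·P̄ = [297/254 729/254; 729/254 2205/254]

x' = [-589/254, -1261/254]
P' = [297/254 729/254; 729/254 2205/254]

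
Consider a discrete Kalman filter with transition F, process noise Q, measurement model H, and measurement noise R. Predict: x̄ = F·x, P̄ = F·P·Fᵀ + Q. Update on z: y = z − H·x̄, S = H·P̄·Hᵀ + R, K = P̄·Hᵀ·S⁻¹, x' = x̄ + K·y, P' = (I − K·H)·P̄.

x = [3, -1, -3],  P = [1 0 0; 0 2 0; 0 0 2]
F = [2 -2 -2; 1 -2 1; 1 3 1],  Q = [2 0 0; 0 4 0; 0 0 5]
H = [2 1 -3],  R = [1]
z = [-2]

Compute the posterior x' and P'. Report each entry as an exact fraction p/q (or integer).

x̄ = F·x = [14, 2, -3]
P̄ = F·P·Fᵀ + Q = [22 6 -14; 6 15 -9; -14 -9 26]
y = z − H·x̄ = [-41]
S = H·P̄·Hᵀ + R = [584]
K = P̄·Hᵀ·S⁻¹ = [23/146; 27/292; -115/584]
x' = x̄ + K·y = [1101/146, -523/292, 2963/584]
P' = (I − K·H)·P̄ = [548/73 -183/73 601/146; -183/73 1461/146 477/292; 601/146 477/292 1959/584]

x' = [1101/146, -523/292, 2963/584]
P' = [548/73 -183/73 601/146; -183/73 1461/146 477/292; 601/146 477/292 1959/584]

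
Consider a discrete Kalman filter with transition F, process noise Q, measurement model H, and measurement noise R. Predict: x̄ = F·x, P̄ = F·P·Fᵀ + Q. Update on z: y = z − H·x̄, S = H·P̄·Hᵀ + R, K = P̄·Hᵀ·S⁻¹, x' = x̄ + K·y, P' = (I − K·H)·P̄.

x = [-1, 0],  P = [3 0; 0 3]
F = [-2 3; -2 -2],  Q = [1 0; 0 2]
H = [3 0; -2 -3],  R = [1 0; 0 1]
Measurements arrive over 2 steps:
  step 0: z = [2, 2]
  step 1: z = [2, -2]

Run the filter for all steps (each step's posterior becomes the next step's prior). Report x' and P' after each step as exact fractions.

step 0: x̄ = F·x = [2, 2]
step 0: P̄ = F·P·Fᵀ + Q = [40 -6; -6 26]
step 0: y = z − H·x̄ = [-4, 12]
step 0: S = H·P̄·Hᵀ + R = [361 -186; -186 323]
step 0: K = P̄·Hᵀ·S⁻¹ = [27228/82007 -62/82007; -18090/82007 -27174/82007]
step 0: x' = x̄ + K·y = [54358/82007, -89714/82007]
step 0: P' = (I − K·H)·P̄ = [9076/82007 -6030/82007; -6030/82007 13078/82007]
step 1: x̄ = F·x = [-377858/82007, 70712/82007]
step 1: P̄ = F·P·Fᵀ + Q = [308373/82007 -30104/82007; -30104/82007 204390/82007]
step 1: y = z − H·x̄ = [1297588/82007, -707594/82007]
step 1: S = H·P̄·Hᵀ + R = [2857364/82007 -1579302/82007; -1579302/82007 2793761/82007]
step 1: K = P̄·Hᵀ·S⁻¹ = [21378213/66928400 -263217/33464200; -3431427/16732100 -2625757/8366050]
step 1: x' = x̄ + K·y = [860653/1673210, 272246/836605]
step 1: P' = (I − K·H)·P̄ = [7126071/66928400 -1143809/16732100; -1143809/16732100 628261/4183025]

step 0: x' = [54358/82007, -89714/82007], P' = [9076/82007 -6030/82007; -6030/82007 13078/82007]
step 1: x' = [860653/1673210, 272246/836605], P' = [7126071/66928400 -1143809/16732100; -1143809/16732100 628261/4183025]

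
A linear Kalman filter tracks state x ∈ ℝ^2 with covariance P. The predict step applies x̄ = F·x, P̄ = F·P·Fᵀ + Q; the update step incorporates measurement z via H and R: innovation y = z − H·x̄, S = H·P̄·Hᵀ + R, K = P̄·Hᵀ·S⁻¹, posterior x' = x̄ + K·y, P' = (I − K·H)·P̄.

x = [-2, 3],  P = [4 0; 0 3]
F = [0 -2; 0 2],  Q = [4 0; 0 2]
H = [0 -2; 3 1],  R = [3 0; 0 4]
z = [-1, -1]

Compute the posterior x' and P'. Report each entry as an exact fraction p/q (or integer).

x' = [-1080/1687, 1223/1687]
P' = [856/1687 -432/1687; -432/1687 1164/1687]

x̄ = F·x = [-6, 6]
P̄ = F·P·Fᵀ + Q = [16 -12; -12 14]
y = z − H·x̄ = [11, 11]
S = H·P̄·Hᵀ + R = [59 44; 44 90]
K = P̄·Hᵀ·S⁻¹ = [288/1687 534/1687; -776/1687 -33/1687]
x' = x̄ + K·y = [-1080/1687, 1223/1687]
P' = (I − K·H)·P̄ = [856/1687 -432/1687; -432/1687 1164/1687]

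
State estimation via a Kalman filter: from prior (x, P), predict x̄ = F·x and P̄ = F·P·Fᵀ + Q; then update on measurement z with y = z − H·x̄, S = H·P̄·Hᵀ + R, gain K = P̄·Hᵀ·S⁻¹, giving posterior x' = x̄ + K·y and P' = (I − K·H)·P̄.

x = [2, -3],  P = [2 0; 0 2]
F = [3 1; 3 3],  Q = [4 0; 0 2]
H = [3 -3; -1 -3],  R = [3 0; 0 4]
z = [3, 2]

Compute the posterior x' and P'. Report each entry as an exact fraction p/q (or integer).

x̄ = F·x = [3, -3]
P̄ = F·P·Fᵀ + Q = [24 24; 24 38]
y = z − H·x̄ = [-15, -4]
S = H·P̄·Hᵀ + R = [129 126; 126 514]
K = P̄·Hᵀ·S⁻¹ = [2016/8405 -2064/8405; -140/1681 -417/1681]
x' = x̄ + K·y = [3231/8405, -1275/1681]
P' = (I − K·H)·P̄ = [3576/8405 312/1681; 312/1681 452/1681]

x' = [3231/8405, -1275/1681]
P' = [3576/8405 312/1681; 312/1681 452/1681]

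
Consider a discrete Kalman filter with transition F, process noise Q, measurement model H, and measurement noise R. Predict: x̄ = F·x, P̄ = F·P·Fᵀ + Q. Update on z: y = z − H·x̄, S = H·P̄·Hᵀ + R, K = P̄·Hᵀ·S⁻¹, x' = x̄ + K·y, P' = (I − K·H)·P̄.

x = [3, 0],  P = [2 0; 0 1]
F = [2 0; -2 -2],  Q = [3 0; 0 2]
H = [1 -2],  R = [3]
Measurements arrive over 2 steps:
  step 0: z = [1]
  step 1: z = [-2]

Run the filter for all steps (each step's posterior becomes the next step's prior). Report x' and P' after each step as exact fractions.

step 0: x' = [3/2, 0], P' = [131/34 26/17; 26/17 22/17]
step 1: x' = [1093/4196, 2231/2098], P' = [13019/4196 2471/2098; 2471/2098 1199/1049]

step 0: x̄ = F·x = [6, -6]
step 0: P̄ = F·P·Fᵀ + Q = [11 -8; -8 14]
step 0: y = z − H·x̄ = [-17]
step 0: S = H·P̄·Hᵀ + R = [102]
step 0: K = P̄·Hᵀ·S⁻¹ = [9/34; -6/17]
step 0: x' = x̄ + K·y = [3/2, 0]
step 0: P' = (I − K·H)·P̄ = [131/34 26/17; 26/17 22/17]
step 1: x̄ = F·x = [3, -3]
step 1: P̄ = F·P·Fᵀ + Q = [313/17 -366/17; -366/17 592/17]
step 1: y = z − H·x̄ = [-11]
step 1: S = H·P̄·Hᵀ + R = [4196/17]
step 1: K = P̄·Hᵀ·S⁻¹ = [1045/4196; -775/2098]
step 1: x' = x̄ + K·y = [1093/4196, 2231/2098]
step 1: P' = (I − K·H)·P̄ = [13019/4196 2471/2098; 2471/2098 1199/1049]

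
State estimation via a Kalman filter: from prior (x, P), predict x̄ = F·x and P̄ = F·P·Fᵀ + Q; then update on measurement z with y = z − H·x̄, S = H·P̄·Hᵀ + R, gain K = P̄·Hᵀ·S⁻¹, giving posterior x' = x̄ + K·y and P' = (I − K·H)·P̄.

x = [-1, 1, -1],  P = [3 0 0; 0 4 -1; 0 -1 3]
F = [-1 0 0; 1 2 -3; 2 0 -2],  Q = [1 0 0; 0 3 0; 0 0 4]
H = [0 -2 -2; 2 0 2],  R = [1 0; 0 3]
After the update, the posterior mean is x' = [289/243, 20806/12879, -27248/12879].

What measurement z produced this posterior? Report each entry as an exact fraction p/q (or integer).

x̄ = F·x = [1, 4, 0]
P̄ = F·P·Fᵀ + Q = [4 -3 -6; -3 61 28; -6 28 28]
S = H·P̄·Hᵀ + R = [581 -188; -188 83]
K = P̄·Hᵀ·S⁻¹ = [14/243 20/243; -5374/12879 -4414/12879; -1024/12879 4508/12879]
x' − x̄ = [46/243, -30710/12879, -27248/12879] = K·y
y = (KᵀK)⁻¹·Kᵀ·(x' − x̄) = [9, -4]
z = y + H·x̄ = [9, -4] + [-8, 2] = [1, -2]

z = [1, -2]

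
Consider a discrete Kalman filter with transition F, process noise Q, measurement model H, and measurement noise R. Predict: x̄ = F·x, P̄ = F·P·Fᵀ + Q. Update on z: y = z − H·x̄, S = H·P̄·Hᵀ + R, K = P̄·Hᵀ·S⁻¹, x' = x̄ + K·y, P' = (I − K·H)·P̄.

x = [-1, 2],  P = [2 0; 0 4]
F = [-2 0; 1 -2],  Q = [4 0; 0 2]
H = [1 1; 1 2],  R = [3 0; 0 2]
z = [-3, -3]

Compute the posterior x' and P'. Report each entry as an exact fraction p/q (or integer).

x̄ = F·x = [2, -5]
P̄ = F·P·Fᵀ + Q = [12 -4; -4 20]
y = z − H·x̄ = [0, 5]
S = H·P̄·Hᵀ + R = [27 40; 40 78]
K = P̄·Hᵀ·S⁻¹ = [232/253 -106/253; -96/253 166/253]
x' = x̄ + K·y = [-24/253, -435/253]
P' = (I − K·H)·P̄ = [1604/253 -908/253; -908/253 620/253]

x' = [-24/253, -435/253]
P' = [1604/253 -908/253; -908/253 620/253]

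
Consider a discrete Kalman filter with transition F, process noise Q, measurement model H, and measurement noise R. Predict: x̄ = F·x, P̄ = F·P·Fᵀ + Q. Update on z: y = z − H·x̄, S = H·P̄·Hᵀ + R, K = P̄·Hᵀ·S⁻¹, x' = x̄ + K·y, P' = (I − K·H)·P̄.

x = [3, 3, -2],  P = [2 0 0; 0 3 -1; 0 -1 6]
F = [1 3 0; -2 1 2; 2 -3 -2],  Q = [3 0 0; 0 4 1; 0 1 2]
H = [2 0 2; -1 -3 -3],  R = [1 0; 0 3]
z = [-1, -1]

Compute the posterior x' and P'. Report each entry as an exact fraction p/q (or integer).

x̄ = F·x = [12, -7, 1]
P̄ = F·P·Fᵀ + Q = [32 -1 -17; -1 35 -32; -17 -32 49]
y = z − H·x̄ = [-27, -7]
S = H·P̄·Hᵀ + R = [189 -24; -24 107]
K = P̄·Hᵀ·S⁻¹ = [1246/6549 542/2183; -806/2183 -344/2183; 6032/19647 -1630/6549]
x' = x̄ + K·y = [11188/2183, 8889/2183, -36329/6549]
P' = (I − K·H)·P̄ = [45472/2183 29565/2183 -135793/6549; 29565/2183 20457/2183 -29968/2183; -135793/6549 -29968/2183 410395/19647]

x' = [11188/2183, 8889/2183, -36329/6549]
P' = [45472/2183 29565/2183 -135793/6549; 29565/2183 20457/2183 -29968/2183; -135793/6549 -29968/2183 410395/19647]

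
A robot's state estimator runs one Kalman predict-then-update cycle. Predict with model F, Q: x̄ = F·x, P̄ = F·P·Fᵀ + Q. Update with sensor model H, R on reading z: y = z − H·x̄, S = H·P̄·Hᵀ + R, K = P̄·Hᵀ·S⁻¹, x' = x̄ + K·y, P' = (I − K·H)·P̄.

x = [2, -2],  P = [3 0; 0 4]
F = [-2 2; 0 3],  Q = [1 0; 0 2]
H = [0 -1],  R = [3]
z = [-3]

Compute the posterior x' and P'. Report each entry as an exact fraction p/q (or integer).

x̄ = F·x = [-8, -6]
P̄ = F·P·Fᵀ + Q = [29 24; 24 38]
y = z − H·x̄ = [-9]
S = H·P̄·Hᵀ + R = [41]
K = P̄·Hᵀ·S⁻¹ = [-24/41; -38/41]
x' = x̄ + K·y = [-112/41, 96/41]
P' = (I − K·H)·P̄ = [613/41 72/41; 72/41 114/41]

x' = [-112/41, 96/41]
P' = [613/41 72/41; 72/41 114/41]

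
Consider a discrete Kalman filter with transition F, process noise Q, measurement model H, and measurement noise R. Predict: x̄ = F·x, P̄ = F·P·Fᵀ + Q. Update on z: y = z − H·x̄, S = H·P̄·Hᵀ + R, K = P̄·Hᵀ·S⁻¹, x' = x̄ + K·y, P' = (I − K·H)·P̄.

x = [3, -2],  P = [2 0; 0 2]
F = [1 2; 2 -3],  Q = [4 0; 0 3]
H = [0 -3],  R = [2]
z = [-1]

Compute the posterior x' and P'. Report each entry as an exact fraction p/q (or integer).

x̄ = F·x = [-1, 12]
P̄ = F·P·Fᵀ + Q = [14 -8; -8 29]
y = z − H·x̄ = [35]
S = H·P̄·Hᵀ + R = [263]
K = P̄·Hᵀ·S⁻¹ = [24/263; -87/263]
x' = x̄ + K·y = [577/263, 111/263]
P' = (I − K·H)·P̄ = [3106/263 -16/263; -16/263 58/263]

x' = [577/263, 111/263]
P' = [3106/263 -16/263; -16/263 58/263]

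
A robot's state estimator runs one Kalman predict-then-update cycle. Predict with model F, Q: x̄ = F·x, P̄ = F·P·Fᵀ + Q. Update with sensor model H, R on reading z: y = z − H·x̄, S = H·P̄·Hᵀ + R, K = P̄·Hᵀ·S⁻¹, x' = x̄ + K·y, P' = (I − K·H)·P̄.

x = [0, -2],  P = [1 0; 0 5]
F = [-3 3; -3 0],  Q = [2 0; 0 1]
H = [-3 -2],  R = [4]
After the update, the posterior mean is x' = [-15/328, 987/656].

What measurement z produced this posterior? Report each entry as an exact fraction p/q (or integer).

z = [-3]

x̄ = F·x = [-6, 0]
P̄ = F·P·Fᵀ + Q = [56 9; 9 10]
S = H·P̄·Hᵀ + R = [656]
K = P̄·Hᵀ·S⁻¹ = [-93/328; -47/656]
x' − x̄ = [1953/328, 987/656] = K·y
y = (KᵀK)⁻¹·Kᵀ·(x' − x̄) = [-21]
z = y + H·x̄ = [-21] + [18] = [-3]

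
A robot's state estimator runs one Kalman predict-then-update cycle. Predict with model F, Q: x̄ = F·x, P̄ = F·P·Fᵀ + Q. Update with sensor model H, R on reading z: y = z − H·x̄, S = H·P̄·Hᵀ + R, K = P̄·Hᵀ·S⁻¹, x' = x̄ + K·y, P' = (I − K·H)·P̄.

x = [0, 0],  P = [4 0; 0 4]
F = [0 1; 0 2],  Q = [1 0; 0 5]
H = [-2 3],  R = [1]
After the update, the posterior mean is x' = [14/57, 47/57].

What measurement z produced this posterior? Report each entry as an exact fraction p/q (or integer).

x̄ = F·x = [0, 0]
P̄ = F·P·Fᵀ + Q = [5 8; 8 21]
S = H·P̄·Hᵀ + R = [114]
K = P̄·Hᵀ·S⁻¹ = [7/57; 47/114]
x' − x̄ = [14/57, 47/57] = K·y
y = (KᵀK)⁻¹·Kᵀ·(x' − x̄) = [2]
z = y + H·x̄ = [2] + [0] = [2]

z = [2]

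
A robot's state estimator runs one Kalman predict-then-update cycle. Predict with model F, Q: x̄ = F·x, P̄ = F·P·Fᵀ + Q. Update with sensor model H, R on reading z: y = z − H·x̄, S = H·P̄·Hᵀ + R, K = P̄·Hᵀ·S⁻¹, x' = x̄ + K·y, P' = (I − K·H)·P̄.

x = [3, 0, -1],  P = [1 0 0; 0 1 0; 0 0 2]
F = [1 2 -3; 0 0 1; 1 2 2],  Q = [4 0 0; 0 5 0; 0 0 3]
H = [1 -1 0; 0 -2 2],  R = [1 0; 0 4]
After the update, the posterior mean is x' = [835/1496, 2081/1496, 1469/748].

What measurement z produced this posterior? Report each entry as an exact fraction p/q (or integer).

x̄ = F·x = [6, -1, 1]
P̄ = F·P·Fᵀ + Q = [27 -6 -7; -6 7 4; -7 4 16]
S = H·P̄·Hᵀ + R = [47 4; 4 64]
K = P̄·Hᵀ·S⁻¹ = [265/374 -113/1496; -101/374 -115/1496; -50/187 293/748]
x' − x̄ = [-8141/1496, 3577/1496, 721/748] = K·y
y = (KᵀK)⁻¹·Kᵀ·(x' − x̄) = [-8, -3]
z = y + H·x̄ = [-8, -3] + [7, 4] = [-1, 1]

z = [-1, 1]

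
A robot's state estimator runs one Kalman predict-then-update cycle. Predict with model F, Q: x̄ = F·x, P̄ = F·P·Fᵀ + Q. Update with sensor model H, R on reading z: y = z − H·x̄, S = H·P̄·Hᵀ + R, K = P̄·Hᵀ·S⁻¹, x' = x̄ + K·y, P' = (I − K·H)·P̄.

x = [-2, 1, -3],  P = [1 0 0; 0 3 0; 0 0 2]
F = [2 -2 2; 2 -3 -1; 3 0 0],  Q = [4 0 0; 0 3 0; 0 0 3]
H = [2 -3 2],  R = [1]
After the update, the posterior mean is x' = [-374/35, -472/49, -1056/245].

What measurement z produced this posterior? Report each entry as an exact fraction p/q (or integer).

z = [-1]

x̄ = F·x = [-12, -4, -6]
P̄ = F·P·Fᵀ + Q = [28 18 6; 18 36 6; 6 6 12]
S = H·P̄·Hᵀ + R = [245]
K = P̄·Hᵀ·S⁻¹ = [2/35; -12/49; 18/245]
x' − x̄ = [46/35, -276/49, 414/245] = K·y
y = (KᵀK)⁻¹·Kᵀ·(x' − x̄) = [23]
z = y + H·x̄ = [23] + [-24] = [-1]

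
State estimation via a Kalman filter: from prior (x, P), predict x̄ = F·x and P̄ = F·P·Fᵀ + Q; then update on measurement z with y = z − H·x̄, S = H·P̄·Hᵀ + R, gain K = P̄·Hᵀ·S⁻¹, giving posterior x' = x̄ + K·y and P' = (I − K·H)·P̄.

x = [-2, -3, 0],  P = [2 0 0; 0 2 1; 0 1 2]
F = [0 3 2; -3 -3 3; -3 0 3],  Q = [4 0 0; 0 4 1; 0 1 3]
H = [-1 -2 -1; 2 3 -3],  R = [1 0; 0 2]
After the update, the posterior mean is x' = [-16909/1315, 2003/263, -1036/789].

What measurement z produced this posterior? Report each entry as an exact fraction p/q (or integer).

x̄ = F·x = [-9, 15, 6]
P̄ = F·P·Fᵀ + Q = [42 -3 21; -3 40 28; 21 28 39]
S = H·P̄·Hᵀ + R = [384 -81; -81 89]
K = P̄·Hᵀ·S⁻¹ = [-1367/9205 -3/9205; -461/1841 201/1841; -1919/5523 -396/1841]
x' − x̄ = [-5074/1315, -1942/263, -5770/789] = K·y
y = (KᵀK)⁻¹·Kᵀ·(x' − x̄) = [26, -8]
z = y + H·x̄ = [26, -8] + [-27, 9] = [-1, 1]

z = [-1, 1]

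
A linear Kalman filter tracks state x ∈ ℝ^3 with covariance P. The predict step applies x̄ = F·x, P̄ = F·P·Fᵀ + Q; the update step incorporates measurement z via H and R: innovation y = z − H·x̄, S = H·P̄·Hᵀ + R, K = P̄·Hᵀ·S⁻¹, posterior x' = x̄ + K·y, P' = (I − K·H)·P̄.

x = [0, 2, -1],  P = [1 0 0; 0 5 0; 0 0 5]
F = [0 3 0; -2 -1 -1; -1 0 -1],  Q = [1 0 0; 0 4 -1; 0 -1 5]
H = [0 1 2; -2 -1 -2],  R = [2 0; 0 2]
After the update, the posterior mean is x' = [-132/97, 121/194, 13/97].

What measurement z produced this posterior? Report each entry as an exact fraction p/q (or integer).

x̄ = F·x = [6, -1, 1]
P̄ = F·P·Fᵀ + Q = [46 -15 0; -15 18 6; 0 6 11]
S = H·P̄·Hᵀ + R = [88 -56; -56 212]
K = P̄·Hᵀ·S⁻¹ = [-1873/3880 -238/485; 159/388 21/194; 273/970 -28/485]
x' − x̄ = [-714/97, 315/194, -84/97] = K·y
y = (KᵀK)⁻¹·Kᵀ·(x' − x̄) = [0, 15]
z = y + H·x̄ = [0, 15] + [1, -13] = [1, 2]

z = [1, 2]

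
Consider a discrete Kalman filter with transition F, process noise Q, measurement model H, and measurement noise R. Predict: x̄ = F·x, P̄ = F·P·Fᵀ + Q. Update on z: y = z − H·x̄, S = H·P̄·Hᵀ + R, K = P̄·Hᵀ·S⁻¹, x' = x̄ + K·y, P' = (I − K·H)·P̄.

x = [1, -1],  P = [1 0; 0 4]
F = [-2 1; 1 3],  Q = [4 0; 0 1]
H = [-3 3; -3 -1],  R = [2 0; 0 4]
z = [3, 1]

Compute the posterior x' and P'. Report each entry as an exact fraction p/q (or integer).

x̄ = F·x = [-3, -2]
P̄ = F·P·Fᵀ + Q = [12 10; 10 38]
y = z − H·x̄ = [0, -10]
S = H·P̄·Hᵀ + R = [272 -66; -66 210]
K = P̄·Hᵀ·S⁻¹ = [-358/4397 -3227/13191; 1096/4397 -3238/13191]
x' = x̄ + K·y = [-7303/13191, 5998/13191]
P' = (I − K·H)·P̄ = [3406/13191 2690/13191; 2690/13191 4882/13191]

x' = [-7303/13191, 5998/13191]
P' = [3406/13191 2690/13191; 2690/13191 4882/13191]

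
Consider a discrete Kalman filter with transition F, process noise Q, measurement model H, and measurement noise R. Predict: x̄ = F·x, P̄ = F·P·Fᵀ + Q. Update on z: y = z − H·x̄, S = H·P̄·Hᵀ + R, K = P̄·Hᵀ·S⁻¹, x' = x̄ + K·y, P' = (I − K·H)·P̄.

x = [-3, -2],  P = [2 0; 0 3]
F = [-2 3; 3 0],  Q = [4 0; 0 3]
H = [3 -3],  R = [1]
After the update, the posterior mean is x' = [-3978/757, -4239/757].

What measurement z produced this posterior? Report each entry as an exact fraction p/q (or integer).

z = [1]

x̄ = F·x = [0, -9]
P̄ = F·P·Fᵀ + Q = [39 -12; -12 21]
S = H·P̄·Hᵀ + R = [757]
K = P̄·Hᵀ·S⁻¹ = [153/757; -99/757]
x' − x̄ = [-3978/757, 2574/757] = K·y
y = (KᵀK)⁻¹·Kᵀ·(x' − x̄) = [-26]
z = y + H·x̄ = [-26] + [27] = [1]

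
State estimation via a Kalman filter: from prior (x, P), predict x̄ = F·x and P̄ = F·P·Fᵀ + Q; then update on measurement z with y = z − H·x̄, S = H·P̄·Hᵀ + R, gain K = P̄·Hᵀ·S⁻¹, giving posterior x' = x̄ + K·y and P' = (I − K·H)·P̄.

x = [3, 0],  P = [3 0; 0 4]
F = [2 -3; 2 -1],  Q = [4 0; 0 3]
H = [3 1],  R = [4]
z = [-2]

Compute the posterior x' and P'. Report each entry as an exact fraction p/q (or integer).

x' = [-174/127, 1444/635]
P' = [124/127 -228/127; -228/127 3784/635]

x̄ = F·x = [6, 6]
P̄ = F·P·Fᵀ + Q = [52 24; 24 19]
y = z − H·x̄ = [-26]
S = H·P̄·Hᵀ + R = [635]
K = P̄·Hᵀ·S⁻¹ = [36/127; 91/635]
x' = x̄ + K·y = [-174/127, 1444/635]
P' = (I − K·H)·P̄ = [124/127 -228/127; -228/127 3784/635]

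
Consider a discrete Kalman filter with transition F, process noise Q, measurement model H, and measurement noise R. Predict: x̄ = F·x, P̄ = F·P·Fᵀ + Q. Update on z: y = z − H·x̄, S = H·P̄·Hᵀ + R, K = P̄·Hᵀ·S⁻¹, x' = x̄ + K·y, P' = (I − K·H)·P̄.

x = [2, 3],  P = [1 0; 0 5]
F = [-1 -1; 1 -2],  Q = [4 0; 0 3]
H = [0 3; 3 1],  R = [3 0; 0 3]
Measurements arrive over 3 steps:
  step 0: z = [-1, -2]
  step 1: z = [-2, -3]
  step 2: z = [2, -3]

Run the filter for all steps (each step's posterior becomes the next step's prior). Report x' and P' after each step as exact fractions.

step 0: x̄ = F·x = [-5, -4]
step 0: P̄ = F·P·Fᵀ + Q = [10 9; 9 24]
step 0: y = z − H·x̄ = [11, 17]
step 0: S = H·P̄·Hᵀ + R = [219 153; 153 171]
step 0: K = P̄·Hᵀ·S⁻¹ = [-5/52 49/156; 167/520 17/1560]
step 0: x' = x̄ + K·y = [-28/39, -11/39]
step 0: P' = (I − K·H)·P̄ = [9/26 -5/52; -5/52 167/520]
step 1: x̄ = F·x = [1, -2/13]
step 1: P̄ = F·P·Fᵀ + Q = [179/40 1/5; 1/5 326/65]
step 1: y = z − H·x̄ = [-20/13, -76/13]
step 1: S = H·P̄·Hᵀ + R = [3129/65 219/13; 219/13 5147/104]
step 1: K = P̄·Hᵀ·S⁻¹ = [-34638/363757 111935/363757; 112674/363757 2920/363757]
step 1: x' = x̄ + K·y = [-237343/363757, -246378/363757]
step 1: P' = (I − K·H)·P̄ = [123481/363757 -34638/363757; -34638/363757 112674/363757]
step 2: x̄ = F·x = [483721/363757, 255413/363757]
step 2: P̄ = F·P·Fᵀ + Q = [1621907/363757 67229/363757; 67229/363757 1804000/363757]
step 2: y = z − H·x̄ = [-38725/363757, -2797847/363757]
step 2: S = H·P̄·Hᵀ + R = [17327271/363757 6017061/363757; 6017061/363757 17895808/363757]
step 2: K = P̄·Hᵀ·S⁻¹ = [-23891874/250973857 77213633/250973857; 77692683/250973857 2005687/250973857]
step 2: x' = x̄ + K·y = [-257604372/250973857, 152524161/250973857]
step 2: P' = (I − K·H)·P̄ = [85177591/250973857 -23891874/250973857; -23891874/250973857 77692683/250973857]

step 0: x' = [-28/39, -11/39], P' = [9/26 -5/52; -5/52 167/520]
step 1: x' = [-237343/363757, -246378/363757], P' = [123481/363757 -34638/363757; -34638/363757 112674/363757]
step 2: x' = [-257604372/250973857, 152524161/250973857], P' = [85177591/250973857 -23891874/250973857; -23891874/250973857 77692683/250973857]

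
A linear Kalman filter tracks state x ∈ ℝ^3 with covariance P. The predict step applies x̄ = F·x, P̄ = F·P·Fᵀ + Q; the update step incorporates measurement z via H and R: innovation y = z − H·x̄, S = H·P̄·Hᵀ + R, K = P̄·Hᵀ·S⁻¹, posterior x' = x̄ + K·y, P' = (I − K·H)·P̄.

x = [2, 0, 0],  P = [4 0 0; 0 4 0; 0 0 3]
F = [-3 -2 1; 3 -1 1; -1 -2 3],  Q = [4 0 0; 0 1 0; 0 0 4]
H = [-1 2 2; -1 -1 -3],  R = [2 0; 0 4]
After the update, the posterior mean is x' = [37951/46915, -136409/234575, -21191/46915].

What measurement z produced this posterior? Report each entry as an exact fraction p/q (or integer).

x̄ = F·x = [-6, 6, -2]
P̄ = F·P·Fᵀ + Q = [59 -25 37; -25 44 5; 37 5 51]
S = H·P̄·Hᵀ + R = [433 -313; -313 768]
K = P̄·Hᵀ·S⁻¹ = [-14453/46915 -14748/46915; 83822/234575 23777/234575; -687/46915 -12192/46915]
x' − x̄ = [319441/46915, -1543859/234575, 72639/46915] = K·y
y = (KᵀK)⁻¹·Kᵀ·(x' − x̄) = [-17, -5]
z = y + H·x̄ = [-17, -5] + [14, 6] = [-3, 1]

z = [-3, 1]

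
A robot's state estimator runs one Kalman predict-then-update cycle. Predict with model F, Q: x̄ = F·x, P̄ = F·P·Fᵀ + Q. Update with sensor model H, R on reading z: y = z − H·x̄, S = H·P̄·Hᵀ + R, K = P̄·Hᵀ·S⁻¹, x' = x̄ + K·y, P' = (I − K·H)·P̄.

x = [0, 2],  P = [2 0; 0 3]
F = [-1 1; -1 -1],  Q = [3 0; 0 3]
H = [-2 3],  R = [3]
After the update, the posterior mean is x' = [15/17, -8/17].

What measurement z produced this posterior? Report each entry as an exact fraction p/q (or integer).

x̄ = F·x = [2, -2]
P̄ = F·P·Fᵀ + Q = [8 -1; -1 8]
S = H·P̄·Hᵀ + R = [119]
K = P̄·Hᵀ·S⁻¹ = [-19/119; 26/119]
x' − x̄ = [-19/17, 26/17] = K·y
y = (KᵀK)⁻¹·Kᵀ·(x' − x̄) = [7]
z = y + H·x̄ = [7] + [-10] = [-3]

z = [-3]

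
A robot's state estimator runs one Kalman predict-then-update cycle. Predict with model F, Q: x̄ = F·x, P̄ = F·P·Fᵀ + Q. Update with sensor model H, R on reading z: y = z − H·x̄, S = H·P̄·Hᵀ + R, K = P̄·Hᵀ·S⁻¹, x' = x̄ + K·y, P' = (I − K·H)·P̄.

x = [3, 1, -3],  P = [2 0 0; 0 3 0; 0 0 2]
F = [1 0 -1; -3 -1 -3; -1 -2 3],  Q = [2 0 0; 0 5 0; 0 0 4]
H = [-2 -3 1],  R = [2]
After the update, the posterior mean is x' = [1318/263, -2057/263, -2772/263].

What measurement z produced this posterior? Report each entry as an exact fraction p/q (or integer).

x̄ = F·x = [6, -1, -14]
P̄ = F·P·Fᵀ + Q = [6 0 -8; 0 44 -6; -8 -6 36]
S = H·P̄·Hᵀ + R = [526]
K = P̄·Hᵀ·S⁻¹ = [-10/263; -69/263; 35/263]
x' − x̄ = [-260/263, -1794/263, 910/263] = K·y
y = (KᵀK)⁻¹·Kᵀ·(x' − x̄) = [26]
z = y + H·x̄ = [26] + [-23] = [3]

z = [3]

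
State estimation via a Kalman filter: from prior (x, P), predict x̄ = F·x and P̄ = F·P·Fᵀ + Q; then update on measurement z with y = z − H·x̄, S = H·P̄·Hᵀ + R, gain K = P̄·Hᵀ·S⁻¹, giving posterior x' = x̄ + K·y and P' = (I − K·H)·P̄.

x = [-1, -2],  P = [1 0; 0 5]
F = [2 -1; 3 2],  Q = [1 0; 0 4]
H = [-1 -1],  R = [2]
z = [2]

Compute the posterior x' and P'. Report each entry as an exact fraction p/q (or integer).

x̄ = F·x = [0, -7]
P̄ = F·P·Fᵀ + Q = [10 -4; -4 33]
y = z − H·x̄ = [-5]
S = H·P̄·Hᵀ + R = [37]
K = P̄·Hᵀ·S⁻¹ = [-6/37; -29/37]
x' = x̄ + K·y = [30/37, -114/37]
P' = (I − K·H)·P̄ = [334/37 -322/37; -322/37 380/37]

x' = [30/37, -114/37]
P' = [334/37 -322/37; -322/37 380/37]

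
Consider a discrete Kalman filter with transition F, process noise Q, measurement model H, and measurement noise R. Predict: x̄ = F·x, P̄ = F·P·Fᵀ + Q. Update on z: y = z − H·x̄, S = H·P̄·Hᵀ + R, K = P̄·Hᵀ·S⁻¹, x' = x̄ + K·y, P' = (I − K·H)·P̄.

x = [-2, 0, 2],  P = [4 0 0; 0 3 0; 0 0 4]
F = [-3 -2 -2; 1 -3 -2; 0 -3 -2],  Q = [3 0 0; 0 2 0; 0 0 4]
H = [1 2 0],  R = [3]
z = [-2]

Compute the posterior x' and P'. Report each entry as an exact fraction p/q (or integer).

x' = [266/59, -194/59, -76/59]
P' = [3799/118 -922/59 -214/59; -922/59 491/59 137/59; -214/59 137/59 373/59]

x̄ = F·x = [2, -6, -4]
P̄ = F·P·Fᵀ + Q = [67 22 34; 22 49 43; 34 43 47]
y = z − H·x̄ = [8]
S = H·P̄·Hᵀ + R = [354]
K = P̄·Hᵀ·S⁻¹ = [37/118; 20/59; 20/59]
x' = x̄ + K·y = [266/59, -194/59, -76/59]
P' = (I − K·H)·P̄ = [3799/118 -922/59 -214/59; -922/59 491/59 137/59; -214/59 137/59 373/59]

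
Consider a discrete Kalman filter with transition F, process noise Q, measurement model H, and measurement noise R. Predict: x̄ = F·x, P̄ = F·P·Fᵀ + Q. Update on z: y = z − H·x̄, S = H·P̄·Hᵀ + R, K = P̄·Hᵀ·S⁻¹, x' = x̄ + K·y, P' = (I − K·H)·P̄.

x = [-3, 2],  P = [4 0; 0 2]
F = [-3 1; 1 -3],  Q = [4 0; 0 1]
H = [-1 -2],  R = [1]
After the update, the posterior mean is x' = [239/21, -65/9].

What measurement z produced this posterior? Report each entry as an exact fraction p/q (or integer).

x̄ = F·x = [11, -9]
P̄ = F·P·Fᵀ + Q = [42 -18; -18 23]
S = H·P̄·Hᵀ + R = [63]
K = P̄·Hᵀ·S⁻¹ = [-2/21; -4/9]
x' − x̄ = [8/21, 16/9] = K·y
y = (KᵀK)⁻¹·Kᵀ·(x' − x̄) = [-4]
z = y + H·x̄ = [-4] + [7] = [3]

z = [3]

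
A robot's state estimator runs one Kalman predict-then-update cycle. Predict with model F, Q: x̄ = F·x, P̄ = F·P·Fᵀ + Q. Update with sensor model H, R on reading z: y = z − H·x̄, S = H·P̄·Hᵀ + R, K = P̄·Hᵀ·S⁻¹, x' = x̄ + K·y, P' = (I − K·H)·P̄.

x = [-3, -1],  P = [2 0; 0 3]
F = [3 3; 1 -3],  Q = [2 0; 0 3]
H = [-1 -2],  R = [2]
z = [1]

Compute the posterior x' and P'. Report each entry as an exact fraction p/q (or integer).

x' = [-1061/93, 473/93]
P' = [4346/93 -2168/93; -2168/93 1127/93]

x̄ = F·x = [-12, 0]
P̄ = F·P·Fᵀ + Q = [47 -21; -21 32]
y = z − H·x̄ = [-11]
S = H·P̄·Hᵀ + R = [93]
K = P̄·Hᵀ·S⁻¹ = [-5/93; -43/93]
x' = x̄ + K·y = [-1061/93, 473/93]
P' = (I − K·H)·P̄ = [4346/93 -2168/93; -2168/93 1127/93]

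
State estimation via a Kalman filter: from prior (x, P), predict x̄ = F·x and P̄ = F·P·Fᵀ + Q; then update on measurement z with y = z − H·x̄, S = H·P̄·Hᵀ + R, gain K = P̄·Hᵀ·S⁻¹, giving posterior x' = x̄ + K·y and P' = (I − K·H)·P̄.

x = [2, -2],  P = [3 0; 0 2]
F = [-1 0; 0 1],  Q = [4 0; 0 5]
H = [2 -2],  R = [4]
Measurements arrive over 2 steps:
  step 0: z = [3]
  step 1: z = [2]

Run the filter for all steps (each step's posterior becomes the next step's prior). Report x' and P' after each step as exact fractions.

step 0: x' = [-13/10, -27/10], P' = [56/15 49/15; 49/15 56/15]
step 1: x' = [-3/40, -6/5], P' = [323/120 67/30; 67/30 41/15]

step 0: x̄ = F·x = [-2, -2]
step 0: P̄ = F·P·Fᵀ + Q = [7 0; 0 7]
step 0: y = z − H·x̄ = [3]
step 0: S = H·P̄·Hᵀ + R = [60]
step 0: K = P̄·Hᵀ·S⁻¹ = [7/30; -7/30]
step 0: x' = x̄ + K·y = [-13/10, -27/10]
step 0: P' = (I − K·H)·P̄ = [56/15 49/15; 49/15 56/15]
step 1: x̄ = F·x = [13/10, -27/10]
step 1: P̄ = F·P·Fᵀ + Q = [116/15 -49/15; -49/15 131/15]
step 1: y = z − H·x̄ = [-6]
step 1: S = H·P̄·Hᵀ + R = [96]
step 1: K = P̄·Hᵀ·S⁻¹ = [11/48; -1/4]
step 1: x' = x̄ + K·y = [-3/40, -6/5]
step 1: P' = (I − K·H)·P̄ = [323/120 67/30; 67/30 41/15]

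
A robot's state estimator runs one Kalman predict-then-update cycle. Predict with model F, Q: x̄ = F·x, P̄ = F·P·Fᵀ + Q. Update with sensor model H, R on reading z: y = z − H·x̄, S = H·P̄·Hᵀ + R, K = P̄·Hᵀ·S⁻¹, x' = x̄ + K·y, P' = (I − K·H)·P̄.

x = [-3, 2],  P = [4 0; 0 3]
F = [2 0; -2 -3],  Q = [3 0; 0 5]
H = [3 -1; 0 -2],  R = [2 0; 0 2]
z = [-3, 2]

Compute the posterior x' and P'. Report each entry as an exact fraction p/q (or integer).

x̄ = F·x = [-6, 0]
P̄ = F·P·Fᵀ + Q = [19 -16; -16 48]
y = z − H·x̄ = [15, 2]
S = H·P̄·Hᵀ + R = [317 192; 192 194]
K = P̄·Hᵀ·S⁻¹ = [4009/12317 -1936/12317; -96/12317 -6000/12317]
x' = x̄ + K·y = [-17639/12317, -13440/12317]
P' = (I − K·H)·P̄ = [3318/12317 1936/12317; 1936/12317 6000/12317]

x' = [-17639/12317, -13440/12317]
P' = [3318/12317 1936/12317; 1936/12317 6000/12317]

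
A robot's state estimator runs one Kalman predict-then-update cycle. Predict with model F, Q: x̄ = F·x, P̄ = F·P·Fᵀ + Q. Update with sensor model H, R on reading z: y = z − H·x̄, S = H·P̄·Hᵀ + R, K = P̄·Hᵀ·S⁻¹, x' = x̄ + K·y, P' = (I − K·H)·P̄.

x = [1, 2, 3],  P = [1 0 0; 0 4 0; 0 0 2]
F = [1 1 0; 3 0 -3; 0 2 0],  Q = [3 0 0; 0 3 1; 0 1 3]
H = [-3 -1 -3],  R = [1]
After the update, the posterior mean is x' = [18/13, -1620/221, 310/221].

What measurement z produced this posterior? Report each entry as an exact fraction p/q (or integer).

x̄ = F·x = [3, -6, 4]
P̄ = F·P·Fᵀ + Q = [8 3 8; 3 30 1; 8 1 19]
S = H·P̄·Hᵀ + R = [442]
K = P̄·Hᵀ·S⁻¹ = [-3/26; -21/221; -41/221]
x' − x̄ = [-21/13, -294/221, -574/221] = K·y
y = (KᵀK)⁻¹·Kᵀ·(x' − x̄) = [14]
z = y + H·x̄ = [14] + [-15] = [-1]

z = [-1]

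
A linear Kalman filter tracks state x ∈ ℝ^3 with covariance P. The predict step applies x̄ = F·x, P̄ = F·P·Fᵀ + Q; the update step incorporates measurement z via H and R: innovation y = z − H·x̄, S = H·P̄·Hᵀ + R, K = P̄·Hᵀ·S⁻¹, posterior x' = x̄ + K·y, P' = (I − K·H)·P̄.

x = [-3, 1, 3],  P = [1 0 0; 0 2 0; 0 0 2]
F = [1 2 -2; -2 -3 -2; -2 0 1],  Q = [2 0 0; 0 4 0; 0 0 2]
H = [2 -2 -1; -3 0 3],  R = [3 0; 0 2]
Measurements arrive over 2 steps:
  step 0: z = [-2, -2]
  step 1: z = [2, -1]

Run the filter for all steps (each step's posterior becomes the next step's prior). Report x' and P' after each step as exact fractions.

step 0: x̄ = F·x = [-7, -3, 9]
step 0: P̄ = F·P·Fᵀ + Q = [19 -6 -6; -6 34 0; -6 0 8]
step 0: y = z − H·x̄ = [15, -50]
step 0: S = H·P̄·Hᵀ + R = [295 -228; -228 353]
step 0: K = P̄·Hᵀ·S⁻¹ = [2668/52151 -9357/52151; -56/121 -30/121; 2516/52151 7830/52151]
step 0: x' = x̄ + K·y = [12983/4741, 27/11, 10509/4741]
step 0: P' = (I − K·H)·P̄ = [139686/52151 160/121 133448/52151; 160/121 174/121 140/121; 133448/52151 140/121 138668/52151]
step 1: x̄ = F·x = [15239/4741, -7445/431, -15457/4741]
step 1: P̄ = F·P·Fᵀ + Q = [357964/52151 -24528/4741 -44628/52151; -24528/4741 38150/431 71004/4741; -44628/52151 71004/4741 267922/52151]
step 1: y = z − H·x̄ = [-200243/4741, 87347/4741]
step 1: S = H·P̄·Hᵀ + R = [25781983/52151 -9658314/52151; -9658314/52151 6540580/52151]
step 1: K = P̄·Hᵀ·S⁻¹ = [-7577038/180595993 -44537475/180595993; -92457727/180595993 -98965773/361191986; -16763795/361191986 54050763/722383972]
step 1: x' = x̄ + K·y = [79969696/180595993, -252300319/361191986, 56728147/722383972]
step 1: P' = (I − K·H)·P̄ = [397058988/180595993 224740876/180595993 367367338/180595993; 224740876/180595993 267551324/180595993 191752285/180595993; 367367338/180595993 191752285/180595993 752751597/361191986]

step 0: x' = [12983/4741, 27/11, 10509/4741], P' = [139686/52151 160/121 133448/52151; 160/121 174/121 140/121; 133448/52151 140/121 138668/52151]
step 1: x' = [79969696/180595993, -252300319/361191986, 56728147/722383972], P' = [397058988/180595993 224740876/180595993 367367338/180595993; 224740876/180595993 267551324/180595993 191752285/180595993; 367367338/180595993 191752285/180595993 752751597/361191986]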